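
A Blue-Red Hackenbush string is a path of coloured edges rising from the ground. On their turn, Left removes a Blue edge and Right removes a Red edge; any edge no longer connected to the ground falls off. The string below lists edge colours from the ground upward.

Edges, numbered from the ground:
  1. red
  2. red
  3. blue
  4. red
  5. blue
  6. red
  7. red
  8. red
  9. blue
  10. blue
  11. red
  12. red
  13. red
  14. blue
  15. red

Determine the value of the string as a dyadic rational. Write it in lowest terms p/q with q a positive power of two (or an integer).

-14139/8192

Recurse on prefixes of the 15-edge string red red blue red blue red red red blue blue red red red blue red:
r: Left { (no moves) }, Right { 0 } → simplest -1
rr: Left { (no moves) }, Right { -1 0 } → simplest -2
rrb: Left { -2 }, Right { -1 0 } → simplest -3/2
rrbr: Left { -2 }, Right { -3/2 -1 0 } → simplest -7/4
rrbrb: Left { -2 -7/4 }, Right { -3/2 -1 0 } → simplest -13/8
rrbrbr: Left { -2 -7/4 }, Right { -13/8 -3/2 -1 0 } → simplest -27/16
rrbrbrr: Left { -2 -7/4 }, Right { -27/16 -13/8 -3/2 -1 0 } → simplest -55/32
rrbrbrrr: Left { -2 -7/4 }, Right { -55/32 -27/16 -13/8 -3/2 -1 0 } → simplest -111/64
rrbrbrrrb: Left { -2 -7/4 -111/64 }, Right { -55/32 -27/16 -13/8 -3/2 -1 0 } → simplest -221/128
rrbrbrrrbb: Left { -2 -7/4 -111/64 -221/128 }, Right { -55/32 -27/16 -13/8 -3/2 -1 0 } → simplest -441/256
rrbrbrrrbbr: Left { -2 -7/4 -111/64 -221/128 }, Right { -441/256 -55/32 -27/16 -13/8 -3/2 -1 0 } → simplest -883/512
rrbrbrrrbbrr: Left { -2 -7/4 -111/64 -221/128 }, Right { -883/512 -441/256 -55/32 -27/16 -13/8 -3/2 -1 0 } → simplest -1767/1024
rrbrbrrrbbrrr: Left { -2 -7/4 -111/64 -221/128 }, Right { -1767/1024 -883/512 -441/256 -55/32 -27/16 -13/8 -3/2 -1 0 } → simplest -3535/2048
rrbrbrrrbbrrrb: Left { -2 -7/4 -111/64 -221/128 -3535/2048 }, Right { -1767/1024 -883/512 -441/256 -55/32 -27/16 -13/8 -3/2 -1 0 } → simplest -7069/4096
rrbrbrrrbbrrrbr: Left { -2 -7/4 -111/64 -221/128 -3535/2048 }, Right { -7069/4096 -1767/1024 -883/512 -441/256 -55/32 -27/16 -13/8 -3/2 -1 0 } → simplest -14139/8192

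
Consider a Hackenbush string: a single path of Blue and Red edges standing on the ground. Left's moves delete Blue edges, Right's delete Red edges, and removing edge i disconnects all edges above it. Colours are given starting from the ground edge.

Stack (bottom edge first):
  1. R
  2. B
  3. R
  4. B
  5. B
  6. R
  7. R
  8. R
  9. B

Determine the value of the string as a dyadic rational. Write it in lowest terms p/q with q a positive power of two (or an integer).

edge 1 of 9 (R): { (no moves) | 0 } -> -1
edge 2 of 9 (B): { -1 | 0 } -> -1/2
edge 3 of 9 (R): { -1 | -1/2 0 } -> -3/4
edge 4 of 9 (B): { -1 -3/4 | -1/2 0 } -> -5/8
edge 5 of 9 (B): { -1 -3/4 -5/8 | -1/2 0 } -> -9/16
edge 6 of 9 (R): { -1 -3/4 -5/8 | -9/16 -1/2 0 } -> -19/32
edge 7 of 9 (R): { -1 -3/4 -5/8 | -19/32 -9/16 -1/2 0 } -> -39/64
edge 8 of 9 (R): { -1 -3/4 -5/8 | -39/64 -19/32 -9/16 -1/2 0 } -> -79/128
edge 9 of 9 (B): { -1 -3/4 -5/8 -79/128 | -39/64 -19/32 -9/16 -1/2 0 } -> -157/256

-157/256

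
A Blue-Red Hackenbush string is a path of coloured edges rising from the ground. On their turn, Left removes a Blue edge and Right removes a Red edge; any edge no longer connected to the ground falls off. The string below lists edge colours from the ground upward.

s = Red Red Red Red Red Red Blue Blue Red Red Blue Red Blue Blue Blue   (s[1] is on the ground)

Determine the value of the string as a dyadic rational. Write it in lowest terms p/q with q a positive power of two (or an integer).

-2769/512

edge 1 of 15 (Red): { ∅ | 0 } => -1
edge 2 of 15 (Red): { ∅ | -1, 0 } => -2
edge 3 of 15 (Red): { ∅ | -2, -1, 0 } => -3
edge 4 of 15 (Red): { ∅ | -3, -2, -1, 0 } => -4
edge 5 of 15 (Red): { ∅ | -4, -3, -2, -1, 0 } => -5
edge 6 of 15 (Red): { ∅ | -5, -4, -3, -2, -1, 0 } => -6
edge 7 of 15 (Blue): { -6 | -5, -4, -3, -2, -1, 0 } => -11/2
edge 8 of 15 (Blue): { -6, -11/2 | -5, -4, -3, -2, -1, 0 } => -21/4
edge 9 of 15 (Red): { -6, -11/2 | -21/4, -5, -4, -3, -2, -1, 0 } => -43/8
edge 10 of 15 (Red): { -6, -11/2 | -43/8, -21/4, -5, -4, -3, -2, -1, 0 } => -87/16
edge 11 of 15 (Blue): { -6, -11/2, -87/16 | -43/8, -21/4, -5, -4, -3, -2, -1, 0 } => -173/32
edge 12 of 15 (Red): { -6, -11/2, -87/16 | -173/32, -43/8, -21/4, -5, -4, -3, -2, -1, 0 } => -347/64
edge 13 of 15 (Blue): { -6, -11/2, -87/16, -347/64 | -173/32, -43/8, -21/4, -5, -4, -3, -2, -1, 0 } => -693/128
edge 14 of 15 (Blue): { -6, -11/2, -87/16, -347/64, -693/128 | -173/32, -43/8, -21/4, -5, -4, -3, -2, -1, 0 } => -1385/256
edge 15 of 15 (Blue): { -6, -11/2, -87/16, -347/64, -693/128, -1385/256 | -173/32, -43/8, -21/4, -5, -4, -3, -2, -1, 0 } => -2769/512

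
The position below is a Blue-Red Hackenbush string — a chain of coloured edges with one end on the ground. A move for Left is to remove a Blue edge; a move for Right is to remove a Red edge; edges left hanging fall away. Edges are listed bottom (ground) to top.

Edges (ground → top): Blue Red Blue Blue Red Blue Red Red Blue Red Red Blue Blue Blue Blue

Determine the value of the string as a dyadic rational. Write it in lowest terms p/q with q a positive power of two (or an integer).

Prefix values for Blue Red Blue Blue Red Blue Red Red Blue Red Red Blue Blue Blue Blue via {L|R} + simplicity:
v_1 [B]  L=[0]  R=[(no moves)]  ⇒ 1
v_2 [BR]  L=[0]  R=[1]  ⇒ 1/2
v_3 [BRB]  L=[0; 1/2]  R=[1]  ⇒ 3/4
v_4 [BRBB]  L=[0; 1/2; 3/4]  R=[1]  ⇒ 7/8
v_5 [BRBBR]  L=[0; 1/2; 3/4]  R=[7/8; 1]  ⇒ 13/16
v_6 [BRBBRB]  L=[0; 1/2; 3/4; 13/16]  R=[7/8; 1]  ⇒ 27/32
v_7 [BRBBRBR]  L=[0; 1/2; 3/4; 13/16]  R=[27/32; 7/8; 1]  ⇒ 53/64
v_8 [BRBBRBRR]  L=[0; 1/2; 3/4; 13/16]  R=[53/64; 27/32; 7/8; 1]  ⇒ 105/128
v_9 [BRBBRBRRB]  L=[0; 1/2; 3/4; 13/16; 105/128]  R=[53/64; 27/32; 7/8; 1]  ⇒ 211/256
v_10 [BRBBRBRRBR]  L=[0; 1/2; 3/4; 13/16; 105/128]  R=[211/256; 53/64; 27/32; 7/8; 1]  ⇒ 421/512
v_11 [BRBBRBRRBRR]  L=[0; 1/2; 3/4; 13/16; 105/128]  R=[421/512; 211/256; 53/64; 27/32; 7/8; 1]  ⇒ 841/1024
v_12 [BRBBRBRRBRRB]  L=[0; 1/2; 3/4; 13/16; 105/128; 841/1024]  R=[421/512; 211/256; 53/64; 27/32; 7/8; 1]  ⇒ 1683/2048
v_13 [BRBBRBRRBRRBB]  L=[0; 1/2; 3/4; 13/16; 105/128; 841/1024; 1683/2048]  R=[421/512; 211/256; 53/64; 27/32; 7/8; 1]  ⇒ 3367/4096
v_14 [BRBBRBRRBRRBBB]  L=[0; 1/2; 3/4; 13/16; 105/128; 841/1024; 1683/2048; 3367/4096]  R=[421/512; 211/256; 53/64; 27/32; 7/8; 1]  ⇒ 6735/8192
v_15 [BRBBRBRRBRRBBBB]  L=[0; 1/2; 3/4; 13/16; 105/128; 841/1024; 1683/2048; 3367/4096; 6735/8192]  R=[421/512; 211/256; 53/64; 27/32; 7/8; 1]  ⇒ 13471/16384

13471/16384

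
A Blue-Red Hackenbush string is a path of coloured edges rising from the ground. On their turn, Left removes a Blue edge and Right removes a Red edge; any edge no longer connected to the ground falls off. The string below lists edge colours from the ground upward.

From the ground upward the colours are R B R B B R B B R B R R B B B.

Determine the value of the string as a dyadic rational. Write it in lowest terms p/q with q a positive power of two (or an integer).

1 of 15 · R · max L −∞ · min R 0 so -1
2 of 15 · RB · max L -1 · min R 0 so -1/2
3 of 15 · RBR · max L -1 · min R -1/2 so -3/4
4 of 15 · RBRB · max L -3/4 · min R -1/2 so -5/8
5 of 15 · RBRBB · max L -5/8 · min R -1/2 so -9/16
6 of 15 · RBRBBR · max L -5/8 · min R -9/16 so -19/32
7 of 15 · RBRBBRB · max L -19/32 · min R -9/16 so -37/64
8 of 15 · RBRBBRBB · max L -37/64 · min R -9/16 so -73/128
9 of 15 · RBRBBRBBR · max L -37/64 · min R -73/128 so -147/256
10 of 15 · RBRBBRBBRB · max L -147/256 · min R -73/128 so -293/512
11 of 15 · RBRBBRBBRBR · max L -147/256 · min R -293/512 so -587/1024
12 of 15 · RBRBBRBBRBRR · max L -147/256 · min R -587/1024 so -1175/2048
13 of 15 · RBRBBRBBRBRRB · max L -1175/2048 · min R -587/1024 so -2349/4096
14 of 15 · RBRBBRBBRBRRBB · max L -2349/4096 · min R -587/1024 so -4697/8192
15 of 15 · RBRBBRBBRBRRBBB · max L -4697/8192 · min R -587/1024 so -9393/16384

-9393/16384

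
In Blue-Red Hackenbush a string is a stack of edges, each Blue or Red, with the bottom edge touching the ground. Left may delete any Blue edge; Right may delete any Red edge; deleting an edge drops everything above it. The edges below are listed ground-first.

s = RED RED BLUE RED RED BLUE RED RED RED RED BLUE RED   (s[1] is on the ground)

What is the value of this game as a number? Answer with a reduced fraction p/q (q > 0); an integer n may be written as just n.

-1915/1024

1 of 12 · R · max L −∞ · min R 0 so -1
2 of 12 · RR · max L −∞ · min R -1 so -2
3 of 12 · RRB · max L -2 · min R -1 so -3/2
4 of 12 · RRBR · max L -2 · min R -3/2 so -7/4
5 of 12 · RRBRR · max L -2 · min R -7/4 so -15/8
6 of 12 · RRBRRB · max L -15/8 · min R -7/4 so -29/16
7 of 12 · RRBRRBR · max L -15/8 · min R -29/16 so -59/32
8 of 12 · RRBRRBRR · max L -15/8 · min R -59/32 so -119/64
9 of 12 · RRBRRBRRR · max L -15/8 · min R -119/64 so -239/128
10 of 12 · RRBRRBRRRR · max L -15/8 · min R -239/128 so -479/256
11 of 12 · RRBRRBRRRRB · max L -479/256 · min R -239/128 so -957/512
12 of 12 · RRBRRBRRRRBR · max L -479/256 · min R -957/512 so -1915/1024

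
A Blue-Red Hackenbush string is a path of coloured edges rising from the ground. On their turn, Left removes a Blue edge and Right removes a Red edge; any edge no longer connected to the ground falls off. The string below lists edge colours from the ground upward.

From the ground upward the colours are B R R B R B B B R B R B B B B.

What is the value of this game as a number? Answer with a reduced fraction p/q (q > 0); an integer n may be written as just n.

5983/16384

1 of 15 · B · max L 0 · min R +∞ -> 1
2 of 15 · BR · max L 0 · min R 1 -> 1/2
3 of 15 · BRR · max L 0 · min R 1/2 -> 1/4
4 of 15 · BRRB · max L 1/4 · min R 1/2 -> 3/8
5 of 15 · BRRBR · max L 1/4 · min R 3/8 -> 5/16
6 of 15 · BRRBRB · max L 5/16 · min R 3/8 -> 11/32
7 of 15 · BRRBRBB · max L 11/32 · min R 3/8 -> 23/64
8 of 15 · BRRBRBBB · max L 23/64 · min R 3/8 -> 47/128
9 of 15 · BRRBRBBBR · max L 23/64 · min R 47/128 -> 93/256
10 of 15 · BRRBRBBBRB · max L 93/256 · min R 47/128 -> 187/512
11 of 15 · BRRBRBBBRBR · max L 93/256 · min R 187/512 -> 373/1024
12 of 15 · BRRBRBBBRBRB · max L 373/1024 · min R 187/512 -> 747/2048
13 of 15 · BRRBRBBBRBRBB · max L 747/2048 · min R 187/512 -> 1495/4096
14 of 15 · BRRBRBBBRBRBBB · max L 1495/4096 · min R 187/512 -> 2991/8192
15 of 15 · BRRBRBBBRBRBBBB · max L 2991/8192 · min R 187/512 -> 5983/16384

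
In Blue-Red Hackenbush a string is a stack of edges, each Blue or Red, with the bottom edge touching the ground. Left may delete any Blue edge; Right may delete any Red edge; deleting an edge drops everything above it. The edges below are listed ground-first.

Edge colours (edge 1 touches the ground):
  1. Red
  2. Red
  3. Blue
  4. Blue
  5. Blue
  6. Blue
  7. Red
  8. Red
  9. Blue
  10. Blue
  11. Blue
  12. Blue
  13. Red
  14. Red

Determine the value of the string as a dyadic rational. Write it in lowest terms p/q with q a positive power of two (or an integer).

Build G(s[:k]) for k = 1..14, string s = Red Red Blue Blue Blue Blue Red Red Blue Blue Blue Blue Red Red.
step 1: add Red to get R; options L={ none } R={ 0 } = -1
step 2: add Red to get RR; options L={ none } R={ -1, 0 } = -2
step 3: add Blue to get RRB; options L={ -2 } R={ -1, 0 } = -3/2
step 4: add Blue to get RRBB; options L={ -2, -3/2 } R={ -1, 0 } = -5/4
step 5: add Blue to get RRBBB; options L={ -2, -3/2, -5/4 } R={ -1, 0 } = -9/8
step 6: add Blue to get RRBBBB; options L={ -2, -3/2, -5/4, -9/8 } R={ -1, 0 } = -17/16
step 7: add Red to get RRBBBBR; options L={ -2, -3/2, -5/4, -9/8 } R={ -17/16, -1, 0 } = -35/32
step 8: add Red to get RRBBBBRR; options L={ -2, -3/2, -5/4, -9/8 } R={ -35/32, -17/16, -1, 0 } = -71/64
step 9: add Blue to get RRBBBBRRB; options L={ -2, -3/2, -5/4, -9/8, -71/64 } R={ -35/32, -17/16, -1, 0 } = -141/128
step 10: add Blue to get RRBBBBRRBB; options L={ -2, -3/2, -5/4, -9/8, -71/64, -141/128 } R={ -35/32, -17/16, -1, 0 } = -281/256
step 11: add Blue to get RRBBBBRRBBB; options L={ -2, -3/2, -5/4, -9/8, -71/64, -141/128, -281/256 } R={ -35/32, -17/16, -1, 0 } = -561/512
step 12: add Blue to get RRBBBBRRBBBB; options L={ -2, -3/2, -5/4, -9/8, -71/64, -141/128, -281/256, -561/512 } R={ -35/32, -17/16, -1, 0 } = -1121/1024
step 13: add Red to get RRBBBBRRBBBBR; options L={ -2, -3/2, -5/4, -9/8, -71/64, -141/128, -281/256, -561/512 } R={ -1121/1024, -35/32, -17/16, -1, 0 } = -2243/2048
step 14: add Red to get RRBBBBRRBBBBRR; options L={ -2, -3/2, -5/4, -9/8, -71/64, -141/128, -281/256, -561/512 } R={ -2243/2048, -1121/1024, -35/32, -17/16, -1, 0 } = -4487/4096

-4487/4096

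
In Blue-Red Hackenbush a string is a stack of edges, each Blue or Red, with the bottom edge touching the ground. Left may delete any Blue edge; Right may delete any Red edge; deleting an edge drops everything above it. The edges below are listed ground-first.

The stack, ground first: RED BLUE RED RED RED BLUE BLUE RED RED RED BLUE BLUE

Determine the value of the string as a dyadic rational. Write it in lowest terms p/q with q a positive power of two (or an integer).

-1849/2048

v(R) = { none | 0 } so -1
v(RB) = { -1 | 0 } so -1/2
v(RBR) = { -1 | -1/2 0 } so -3/4
v(RBRR) = { -1 | -3/4 -1/2 0 } so -7/8
v(RBRRR) = { -1 | -7/8 -3/4 -1/2 0 } so -15/16
v(RBRRRB) = { -1 -15/16 | -7/8 -3/4 -1/2 0 } so -29/32
v(RBRRRBB) = { -1 -15/16 -29/32 | -7/8 -3/4 -1/2 0 } so -57/64
v(RBRRRBBR) = { -1 -15/16 -29/32 | -57/64 -7/8 -3/4 -1/2 0 } so -115/128
v(RBRRRBBRR) = { -1 -15/16 -29/32 | -115/128 -57/64 -7/8 -3/4 -1/2 0 } so -231/256
v(RBRRRBBRRR) = { -1 -15/16 -29/32 | -231/256 -115/128 -57/64 -7/8 -3/4 -1/2 0 } so -463/512
v(RBRRRBBRRRB) = { -1 -15/16 -29/32 -463/512 | -231/256 -115/128 -57/64 -7/8 -3/4 -1/2 0 } so -925/1024
v(RBRRRBBRRRBB) = { -1 -15/16 -29/32 -463/512 -925/1024 | -231/256 -115/128 -57/64 -7/8 -3/4 -1/2 0 } so -1849/2048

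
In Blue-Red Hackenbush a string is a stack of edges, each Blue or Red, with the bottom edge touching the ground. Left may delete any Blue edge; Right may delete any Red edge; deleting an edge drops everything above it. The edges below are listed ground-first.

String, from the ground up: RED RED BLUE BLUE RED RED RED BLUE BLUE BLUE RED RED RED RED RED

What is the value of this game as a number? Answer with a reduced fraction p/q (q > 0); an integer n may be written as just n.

-11839/8192

Prefix values for RED RED BLUE BLUE RED RED RED BLUE BLUE BLUE RED RED RED RED RED via {L|R} + simplicity:
edge 1 of 15 (RED): { ∅ | 0 } = -1
edge 2 of 15 (RED): { ∅ | -1, 0 } = -2
edge 3 of 15 (BLUE): { -2 | -1, 0 } = -3/2
edge 4 of 15 (BLUE): { -2, -3/2 | -1, 0 } = -5/4
edge 5 of 15 (RED): { -2, -3/2 | -5/4, -1, 0 } = -11/8
edge 6 of 15 (RED): { -2, -3/2 | -11/8, -5/4, -1, 0 } = -23/16
edge 7 of 15 (RED): { -2, -3/2 | -23/16, -11/8, -5/4, -1, 0 } = -47/32
edge 8 of 15 (BLUE): { -2, -3/2, -47/32 | -23/16, -11/8, -5/4, -1, 0 } = -93/64
edge 9 of 15 (BLUE): { -2, -3/2, -47/32, -93/64 | -23/16, -11/8, -5/4, -1, 0 } = -185/128
edge 10 of 15 (BLUE): { -2, -3/2, -47/32, -93/64, -185/128 | -23/16, -11/8, -5/4, -1, 0 } = -369/256
edge 11 of 15 (RED): { -2, -3/2, -47/32, -93/64, -185/128 | -369/256, -23/16, -11/8, -5/4, -1, 0 } = -739/512
edge 12 of 15 (RED): { -2, -3/2, -47/32, -93/64, -185/128 | -739/512, -369/256, -23/16, -11/8, -5/4, -1, 0 } = -1479/1024
edge 13 of 15 (RED): { -2, -3/2, -47/32, -93/64, -185/128 | -1479/1024, -739/512, -369/256, -23/16, -11/8, -5/4, -1, 0 } = -2959/2048
edge 14 of 15 (RED): { -2, -3/2, -47/32, -93/64, -185/128 | -2959/2048, -1479/1024, -739/512, -369/256, -23/16, -11/8, -5/4, -1, 0 } = -5919/4096
edge 15 of 15 (RED): { -2, -3/2, -47/32, -93/64, -185/128 | -5919/4096, -2959/2048, -1479/1024, -739/512, -369/256, -23/16, -11/8, -5/4, -1, 0 } = -11839/8192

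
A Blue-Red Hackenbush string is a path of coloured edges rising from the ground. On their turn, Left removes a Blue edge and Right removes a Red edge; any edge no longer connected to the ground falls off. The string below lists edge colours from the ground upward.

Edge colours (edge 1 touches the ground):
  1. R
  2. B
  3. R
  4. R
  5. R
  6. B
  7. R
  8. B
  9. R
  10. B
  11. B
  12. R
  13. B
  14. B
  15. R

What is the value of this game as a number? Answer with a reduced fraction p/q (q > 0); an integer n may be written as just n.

step 1: add R to get R; options L={  } R={ 0 } = -1
step 2: add B to get RB; options L={ -1 } R={ 0 } = -1/2
step 3: add R to get RBR; options L={ -1 } R={ -1/2; 0 } = -3/4
step 4: add R to get RBRR; options L={ -1 } R={ -3/4; -1/2; 0 } = -7/8
step 5: add R to get RBRRR; options L={ -1 } R={ -7/8; -3/4; -1/2; 0 } = -15/16
step 6: add B to get RBRRRB; options L={ -1; -15/16 } R={ -7/8; -3/4; -1/2; 0 } = -29/32
step 7: add R to get RBRRRBR; options L={ -1; -15/16 } R={ -29/32; -7/8; -3/4; -1/2; 0 } = -59/64
step 8: add B to get RBRRRBRB; options L={ -1; -15/16; -59/64 } R={ -29/32; -7/8; -3/4; -1/2; 0 } = -117/128
step 9: add R to get RBRRRBRBR; options L={ -1; -15/16; -59/64 } R={ -117/128; -29/32; -7/8; -3/4; -1/2; 0 } = -235/256
step 10: add B to get RBRRRBRBRB; options L={ -1; -15/16; -59/64; -235/256 } R={ -117/128; -29/32; -7/8; -3/4; -1/2; 0 } = -469/512
step 11: add B to get RBRRRBRBRBB; options L={ -1; -15/16; -59/64; -235/256; -469/512 } R={ -117/128; -29/32; -7/8; -3/4; -1/2; 0 } = -937/1024
step 12: add R to get RBRRRBRBRBBR; options L={ -1; -15/16; -59/64; -235/256; -469/512 } R={ -937/1024; -117/128; -29/32; -7/8; -3/4; -1/2; 0 } = -1875/2048
step 13: add B to get RBRRRBRBRBBRB; options L={ -1; -15/16; -59/64; -235/256; -469/512; -1875/2048 } R={ -937/1024; -117/128; -29/32; -7/8; -3/4; -1/2; 0 } = -3749/4096
step 14: add B to get RBRRRBRBRBBRBB; options L={ -1; -15/16; -59/64; -235/256; -469/512; -1875/2048; -3749/4096 } R={ -937/1024; -117/128; -29/32; -7/8; -3/4; -1/2; 0 } = -7497/8192
step 15: add R to get RBRRRBRBRBBRBBR; options L={ -1; -15/16; -59/64; -235/256; -469/512; -1875/2048; -3749/4096 } R={ -7497/8192; -937/1024; -117/128; -29/32; -7/8; -3/4; -1/2; 0 } = -14995/16384

-14995/16384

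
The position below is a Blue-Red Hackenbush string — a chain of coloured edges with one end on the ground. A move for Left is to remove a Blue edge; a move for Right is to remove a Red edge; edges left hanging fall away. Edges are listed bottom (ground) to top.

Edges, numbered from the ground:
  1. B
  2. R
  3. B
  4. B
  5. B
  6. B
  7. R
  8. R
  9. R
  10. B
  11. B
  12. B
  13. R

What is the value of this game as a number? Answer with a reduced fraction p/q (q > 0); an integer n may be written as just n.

G_1 [B]  L=[0]  R=[—]  gives 1
G_2 [BR]  L=[0]  R=[1]  gives 1/2
G_3 [BRB]  L=[0; 1/2]  R=[1]  gives 3/4
G_4 [BRBB]  L=[0; 1/2; 3/4]  R=[1]  gives 7/8
G_5 [BRBBB]  L=[0; 1/2; 3/4; 7/8]  R=[1]  gives 15/16
G_6 [BRBBBB]  L=[0; 1/2; 3/4; 7/8; 15/16]  R=[1]  gives 31/32
G_7 [BRBBBBR]  L=[0; 1/2; 3/4; 7/8; 15/16]  R=[31/32; 1]  gives 61/64
G_8 [BRBBBBRR]  L=[0; 1/2; 3/4; 7/8; 15/16]  R=[61/64; 31/32; 1]  gives 121/128
G_9 [BRBBBBRRR]  L=[0; 1/2; 3/4; 7/8; 15/16]  R=[121/128; 61/64; 31/32; 1]  gives 241/256
G_10 [BRBBBBRRRB]  L=[0; 1/2; 3/4; 7/8; 15/16; 241/256]  R=[121/128; 61/64; 31/32; 1]  gives 483/512
G_11 [BRBBBBRRRBB]  L=[0; 1/2; 3/4; 7/8; 15/16; 241/256; 483/512]  R=[121/128; 61/64; 31/32; 1]  gives 967/1024
G_12 [BRBBBBRRRBBB]  L=[0; 1/2; 3/4; 7/8; 15/16; 241/256; 483/512; 967/1024]  R=[121/128; 61/64; 31/32; 1]  gives 1935/2048
G_13 [BRBBBBRRRBBBR]  L=[0; 1/2; 3/4; 7/8; 15/16; 241/256; 483/512; 967/1024]  R=[1935/2048; 121/128; 61/64; 31/32; 1]  gives 3869/4096

3869/4096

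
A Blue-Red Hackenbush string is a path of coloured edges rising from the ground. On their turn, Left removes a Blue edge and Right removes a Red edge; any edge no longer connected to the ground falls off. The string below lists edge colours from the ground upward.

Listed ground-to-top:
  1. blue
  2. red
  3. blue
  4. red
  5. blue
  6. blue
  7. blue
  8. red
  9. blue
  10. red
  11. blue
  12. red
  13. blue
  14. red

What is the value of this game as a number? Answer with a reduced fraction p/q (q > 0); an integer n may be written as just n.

step 1: add blue to get b; options L={ 0 } R={ (no moves) } — 1
step 2: add red to get br; options L={ 0 } R={ 1 } — 1/2
step 3: add blue to get brb; options L={ 0 1/2 } R={ 1 } — 3/4
step 4: add red to get brbr; options L={ 0 1/2 } R={ 3/4 1 } — 5/8
step 5: add blue to get brbrb; options L={ 0 1/2 5/8 } R={ 3/4 1 } — 11/16
step 6: add blue to get brbrbb; options L={ 0 1/2 5/8 11/16 } R={ 3/4 1 } — 23/32
step 7: add blue to get brbrbbb; options L={ 0 1/2 5/8 11/16 23/32 } R={ 3/4 1 } — 47/64
step 8: add red to get brbrbbbr; options L={ 0 1/2 5/8 11/16 23/32 } R={ 47/64 3/4 1 } — 93/128
step 9: add blue to get brbrbbbrb; options L={ 0 1/2 5/8 11/16 23/32 93/128 } R={ 47/64 3/4 1 } — 187/256
step 10: add red to get brbrbbbrbr; options L={ 0 1/2 5/8 11/16 23/32 93/128 } R={ 187/256 47/64 3/4 1 } — 373/512
step 11: add blue to get brbrbbbrbrb; options L={ 0 1/2 5/8 11/16 23/32 93/128 373/512 } R={ 187/256 47/64 3/4 1 } — 747/1024
step 12: add red to get brbrbbbrbrbr; options L={ 0 1/2 5/8 11/16 23/32 93/128 373/512 } R={ 747/1024 187/256 47/64 3/4 1 } — 1493/2048
step 13: add blue to get brbrbbbrbrbrb; options L={ 0 1/2 5/8 11/16 23/32 93/128 373/512 1493/2048 } R={ 747/1024 187/256 47/64 3/4 1 } — 2987/4096
step 14: add red to get brbrbbbrbrbrbr; options L={ 0 1/2 5/8 11/16 23/32 93/128 373/512 1493/2048 } R={ 2987/4096 747/1024 187/256 47/64 3/4 1 } — 5973/8192

5973/8192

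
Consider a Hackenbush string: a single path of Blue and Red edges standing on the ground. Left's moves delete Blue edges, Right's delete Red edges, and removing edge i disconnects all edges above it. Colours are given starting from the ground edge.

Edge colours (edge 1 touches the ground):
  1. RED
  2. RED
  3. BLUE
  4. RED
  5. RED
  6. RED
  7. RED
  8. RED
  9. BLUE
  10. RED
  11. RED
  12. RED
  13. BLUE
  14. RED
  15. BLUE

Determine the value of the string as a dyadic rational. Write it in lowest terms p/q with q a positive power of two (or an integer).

Prefix values for RED RED BLUE RED RED RED RED RED BLUE RED RED RED BLUE RED BLUE via {L|R} + simplicity:
g_1 [R]  L=[·]  R=[0]  ⇒ -1
g_2 [RR]  L=[·]  R=[-1; 0]  ⇒ -2
g_3 [RRB]  L=[-2]  R=[-1; 0]  ⇒ -3/2
g_4 [RRBR]  L=[-2]  R=[-3/2; -1; 0]  ⇒ -7/4
g_5 [RRBRR]  L=[-2]  R=[-7/4; -3/2; -1; 0]  ⇒ -15/8
g_6 [RRBRRR]  L=[-2]  R=[-15/8; -7/4; -3/2; -1; 0]  ⇒ -31/16
g_7 [RRBRRRR]  L=[-2]  R=[-31/16; -15/8; -7/4; -3/2; -1; 0]  ⇒ -63/32
g_8 [RRBRRRRR]  L=[-2]  R=[-63/32; -31/16; -15/8; -7/4; -3/2; -1; 0]  ⇒ -127/64
g_9 [RRBRRRRRB]  L=[-2; -127/64]  R=[-63/32; -31/16; -15/8; -7/4; -3/2; -1; 0]  ⇒ -253/128
g_10 [RRBRRRRRBR]  L=[-2; -127/64]  R=[-253/128; -63/32; -31/16; -15/8; -7/4; -3/2; -1; 0]  ⇒ -507/256
g_11 [RRBRRRRRBRR]  L=[-2; -127/64]  R=[-507/256; -253/128; -63/32; -31/16; -15/8; -7/4; -3/2; -1; 0]  ⇒ -1015/512
g_12 [RRBRRRRRBRRR]  L=[-2; -127/64]  R=[-1015/512; -507/256; -253/128; -63/32; -31/16; -15/8; -7/4; -3/2; -1; 0]  ⇒ -2031/1024
g_13 [RRBRRRRRBRRRB]  L=[-2; -127/64; -2031/1024]  R=[-1015/512; -507/256; -253/128; -63/32; -31/16; -15/8; -7/4; -3/2; -1; 0]  ⇒ -4061/2048
g_14 [RRBRRRRRBRRRBR]  L=[-2; -127/64; -2031/1024]  R=[-4061/2048; -1015/512; -507/256; -253/128; -63/32; -31/16; -15/8; -7/4; -3/2; -1; 0]  ⇒ -8123/4096
g_15 [RRBRRRRRBRRRBRB]  L=[-2; -127/64; -2031/1024; -8123/4096]  R=[-4061/2048; -1015/512; -507/256; -253/128; -63/32; -31/16; -15/8; -7/4; -3/2; -1; 0]  ⇒ -16245/8192

-16245/8192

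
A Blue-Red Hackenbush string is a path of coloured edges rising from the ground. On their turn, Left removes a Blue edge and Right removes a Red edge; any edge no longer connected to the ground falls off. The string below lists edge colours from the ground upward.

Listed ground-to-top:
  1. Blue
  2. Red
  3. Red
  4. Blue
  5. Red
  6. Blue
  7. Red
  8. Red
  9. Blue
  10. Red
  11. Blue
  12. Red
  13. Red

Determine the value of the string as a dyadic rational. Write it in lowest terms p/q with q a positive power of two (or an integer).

edge 1 of 13 (Blue): { 0 | (no moves) } = 1
edge 2 of 13 (Red): { 0 | 1 } = 1/2
edge 3 of 13 (Red): { 0 | 1/2,1 } = 1/4
edge 4 of 13 (Blue): { 0,1/4 | 1/2,1 } = 3/8
edge 5 of 13 (Red): { 0,1/4 | 3/8,1/2,1 } = 5/16
edge 6 of 13 (Blue): { 0,1/4,5/16 | 3/8,1/2,1 } = 11/32
edge 7 of 13 (Red): { 0,1/4,5/16 | 11/32,3/8,1/2,1 } = 21/64
edge 8 of 13 (Red): { 0,1/4,5/16 | 21/64,11/32,3/8,1/2,1 } = 41/128
edge 9 of 13 (Blue): { 0,1/4,5/16,41/128 | 21/64,11/32,3/8,1/2,1 } = 83/256
edge 10 of 13 (Red): { 0,1/4,5/16,41/128 | 83/256,21/64,11/32,3/8,1/2,1 } = 165/512
edge 11 of 13 (Blue): { 0,1/4,5/16,41/128,165/512 | 83/256,21/64,11/32,3/8,1/2,1 } = 331/1024
edge 12 of 13 (Red): { 0,1/4,5/16,41/128,165/512 | 331/1024,83/256,21/64,11/32,3/8,1/2,1 } = 661/2048
edge 13 of 13 (Red): { 0,1/4,5/16,41/128,165/512 | 661/2048,331/1024,83/256,21/64,11/32,3/8,1/2,1 } = 1321/4096

1321/4096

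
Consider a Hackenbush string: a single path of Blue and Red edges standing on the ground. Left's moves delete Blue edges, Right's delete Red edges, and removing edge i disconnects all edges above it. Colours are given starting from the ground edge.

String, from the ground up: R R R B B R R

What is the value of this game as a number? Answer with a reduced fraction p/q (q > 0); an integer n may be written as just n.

step 1: add R to get R; options L={ (no moves) } R={ 0 } — -1
step 2: add R to get RR; options L={ (no moves) } R={ -1,0 } — -2
step 3: add R to get RRR; options L={ (no moves) } R={ -2,-1,0 } — -3
step 4: add B to get RRRB; options L={ -3 } R={ -2,-1,0 } — -5/2
step 5: add B to get RRRBB; options L={ -3,-5/2 } R={ -2,-1,0 } — -9/4
step 6: add R to get RRRBBR; options L={ -3,-5/2 } R={ -9/4,-2,-1,0 } — -19/8
step 7: add R to get RRRBBRR; options L={ -3,-5/2 } R={ -19/8,-9/4,-2,-1,0 } — -39/16

-39/16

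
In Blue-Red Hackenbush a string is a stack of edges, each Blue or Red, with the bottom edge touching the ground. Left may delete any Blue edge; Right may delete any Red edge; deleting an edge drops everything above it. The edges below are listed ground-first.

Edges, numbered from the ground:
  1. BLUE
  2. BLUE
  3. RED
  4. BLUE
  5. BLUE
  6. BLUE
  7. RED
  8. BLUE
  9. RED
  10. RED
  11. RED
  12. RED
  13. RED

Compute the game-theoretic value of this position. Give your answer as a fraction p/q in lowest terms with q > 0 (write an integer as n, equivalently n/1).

Recurse on prefixes of the 13-edge string BLUE BLUE RED BLUE BLUE BLUE RED BLUE RED RED RED RED RED:
v(B) = { 0 | none } — 1
v(BB) = { 0,1 | none } — 2
v(BBR) = { 0,1 | 2 } — 3/2
v(BBRB) = { 0,1,3/2 | 2 } — 7/4
v(BBRBB) = { 0,1,3/2,7/4 | 2 } — 15/8
v(BBRBBB) = { 0,1,3/2,7/4,15/8 | 2 } — 31/16
v(BBRBBBR) = { 0,1,3/2,7/4,15/8 | 31/16,2 } — 61/32
v(BBRBBBRB) = { 0,1,3/2,7/4,15/8,61/32 | 31/16,2 } — 123/64
v(BBRBBBRBR) = { 0,1,3/2,7/4,15/8,61/32 | 123/64,31/16,2 } — 245/128
v(BBRBBBRBRR) = { 0,1,3/2,7/4,15/8,61/32 | 245/128,123/64,31/16,2 } — 489/256
v(BBRBBBRBRRR) = { 0,1,3/2,7/4,15/8,61/32 | 489/256,245/128,123/64,31/16,2 } — 977/512
v(BBRBBBRBRRRR) = { 0,1,3/2,7/4,15/8,61/32 | 977/512,489/256,245/128,123/64,31/16,2 } — 1953/1024
v(BBRBBBRBRRRRR) = { 0,1,3/2,7/4,15/8,61/32 | 1953/1024,977/512,489/256,245/128,123/64,31/16,2 } — 3905/2048

3905/2048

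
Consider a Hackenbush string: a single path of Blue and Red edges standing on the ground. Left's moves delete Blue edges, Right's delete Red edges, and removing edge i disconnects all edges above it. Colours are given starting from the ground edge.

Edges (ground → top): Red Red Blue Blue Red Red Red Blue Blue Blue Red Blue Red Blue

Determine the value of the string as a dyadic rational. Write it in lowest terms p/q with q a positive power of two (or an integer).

-5909/4096

R: Left { — }, Right { 0 } -> simplest -1
RR: Left { — }, Right { -1; 0 } -> simplest -2
RRB: Left { -2 }, Right { -1; 0 } -> simplest -3/2
RRBB: Left { -2; -3/2 }, Right { -1; 0 } -> simplest -5/4
RRBBR: Left { -2; -3/2 }, Right { -5/4; -1; 0 } -> simplest -11/8
RRBBRR: Left { -2; -3/2 }, Right { -11/8; -5/4; -1; 0 } -> simplest -23/16
RRBBRRR: Left { -2; -3/2 }, Right { -23/16; -11/8; -5/4; -1; 0 } -> simplest -47/32
RRBBRRRB: Left { -2; -3/2; -47/32 }, Right { -23/16; -11/8; -5/4; -1; 0 } -> simplest -93/64
RRBBRRRBB: Left { -2; -3/2; -47/32; -93/64 }, Right { -23/16; -11/8; -5/4; -1; 0 } -> simplest -185/128
RRBBRRRBBB: Left { -2; -3/2; -47/32; -93/64; -185/128 }, Right { -23/16; -11/8; -5/4; -1; 0 } -> simplest -369/256
RRBBRRRBBBR: Left { -2; -3/2; -47/32; -93/64; -185/128 }, Right { -369/256; -23/16; -11/8; -5/4; -1; 0 } -> simplest -739/512
RRBBRRRBBBRB: Left { -2; -3/2; -47/32; -93/64; -185/128; -739/512 }, Right { -369/256; -23/16; -11/8; -5/4; -1; 0 } -> simplest -1477/1024
RRBBRRRBBBRBR: Left { -2; -3/2; -47/32; -93/64; -185/128; -739/512 }, Right { -1477/1024; -369/256; -23/16; -11/8; -5/4; -1; 0 } -> simplest -2955/2048
RRBBRRRBBBRBRB: Left { -2; -3/2; -47/32; -93/64; -185/128; -739/512; -2955/2048 }, Right { -1477/1024; -369/256; -23/16; -11/8; -5/4; -1; 0 } -> simplest -5909/4096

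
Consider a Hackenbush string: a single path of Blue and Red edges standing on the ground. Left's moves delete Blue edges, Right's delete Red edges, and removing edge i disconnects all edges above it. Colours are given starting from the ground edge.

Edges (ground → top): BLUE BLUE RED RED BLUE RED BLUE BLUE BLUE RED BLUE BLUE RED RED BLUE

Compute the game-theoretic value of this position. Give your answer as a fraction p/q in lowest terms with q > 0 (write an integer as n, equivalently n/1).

11187/8192

B: Left { 0 }, Right { ∅ } → simplest 1
BB: Left { 0 1 }, Right { ∅ } → simplest 2
BBR: Left { 0 1 }, Right { 2 } → simplest 3/2
BBRR: Left { 0 1 }, Right { 3/2 2 } → simplest 5/4
BBRRB: Left { 0 1 5/4 }, Right { 3/2 2 } → simplest 11/8
BBRRBR: Left { 0 1 5/4 }, Right { 11/8 3/2 2 } → simplest 21/16
BBRRBRB: Left { 0 1 5/4 21/16 }, Right { 11/8 3/2 2 } → simplest 43/32
BBRRBRBB: Left { 0 1 5/4 21/16 43/32 }, Right { 11/8 3/2 2 } → simplest 87/64
BBRRBRBBB: Left { 0 1 5/4 21/16 43/32 87/64 }, Right { 11/8 3/2 2 } → simplest 175/128
BBRRBRBBBR: Left { 0 1 5/4 21/16 43/32 87/64 }, Right { 175/128 11/8 3/2 2 } → simplest 349/256
BBRRBRBBBRB: Left { 0 1 5/4 21/16 43/32 87/64 349/256 }, Right { 175/128 11/8 3/2 2 } → simplest 699/512
BBRRBRBBBRBB: Left { 0 1 5/4 21/16 43/32 87/64 349/256 699/512 }, Right { 175/128 11/8 3/2 2 } → simplest 1399/1024
BBRRBRBBBRBBR: Left { 0 1 5/4 21/16 43/32 87/64 349/256 699/512 }, Right { 1399/1024 175/128 11/8 3/2 2 } → simplest 2797/2048
BBRRBRBBBRBBRR: Left { 0 1 5/4 21/16 43/32 87/64 349/256 699/512 }, Right { 2797/2048 1399/1024 175/128 11/8 3/2 2 } → simplest 5593/4096
BBRRBRBBBRBBRRB: Left { 0 1 5/4 21/16 43/32 87/64 349/256 699/512 5593/4096 }, Right { 2797/2048 1399/1024 175/128 11/8 3/2 2 } → simplest 11187/8192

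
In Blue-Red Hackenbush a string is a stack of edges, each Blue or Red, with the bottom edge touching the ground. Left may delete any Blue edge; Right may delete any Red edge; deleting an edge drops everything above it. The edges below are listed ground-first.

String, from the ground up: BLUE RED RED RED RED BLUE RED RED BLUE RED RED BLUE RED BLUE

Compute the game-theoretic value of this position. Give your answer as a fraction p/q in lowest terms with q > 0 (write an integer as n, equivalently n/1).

B: Left { 0 }, Right {  } — simplest 1
BR: Left { 0 }, Right { 1 } — simplest 1/2
BRR: Left { 0 }, Right { 1/2,1 } — simplest 1/4
BRRR: Left { 0 }, Right { 1/4,1/2,1 } — simplest 1/8
BRRRR: Left { 0 }, Right { 1/8,1/4,1/2,1 } — simplest 1/16
BRRRRB: Left { 0,1/16 }, Right { 1/8,1/4,1/2,1 } — simplest 3/32
BRRRRBR: Left { 0,1/16 }, Right { 3/32,1/8,1/4,1/2,1 } — simplest 5/64
BRRRRBRR: Left { 0,1/16 }, Right { 5/64,3/32,1/8,1/4,1/2,1 } — simplest 9/128
BRRRRBRRB: Left { 0,1/16,9/128 }, Right { 5/64,3/32,1/8,1/4,1/2,1 } — simplest 19/256
BRRRRBRRBR: Left { 0,1/16,9/128 }, Right { 19/256,5/64,3/32,1/8,1/4,1/2,1 } — simplest 37/512
BRRRRBRRBRR: Left { 0,1/16,9/128 }, Right { 37/512,19/256,5/64,3/32,1/8,1/4,1/2,1 } — simplest 73/1024
BRRRRBRRBRRB: Left { 0,1/16,9/128,73/1024 }, Right { 37/512,19/256,5/64,3/32,1/8,1/4,1/2,1 } — simplest 147/2048
BRRRRBRRBRRBR: Left { 0,1/16,9/128,73/1024 }, Right { 147/2048,37/512,19/256,5/64,3/32,1/8,1/4,1/2,1 } — simplest 293/4096
BRRRRBRRBRRBRB: Left { 0,1/16,9/128,73/1024,293/4096 }, Right { 147/2048,37/512,19/256,5/64,3/32,1/8,1/4,1/2,1 } — simplest 587/8192

587/8192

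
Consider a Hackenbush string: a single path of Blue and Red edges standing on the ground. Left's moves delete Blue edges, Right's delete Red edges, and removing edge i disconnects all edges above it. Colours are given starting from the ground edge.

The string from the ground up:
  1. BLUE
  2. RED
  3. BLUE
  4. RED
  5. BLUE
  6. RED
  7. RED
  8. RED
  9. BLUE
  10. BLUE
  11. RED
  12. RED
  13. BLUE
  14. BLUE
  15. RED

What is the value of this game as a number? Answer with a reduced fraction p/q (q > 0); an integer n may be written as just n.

10445/16384

Prefix values for BLUE RED BLUE RED BLUE RED RED RED BLUE BLUE RED RED BLUE BLUE RED via {L|R} + simplicity:
1 of 15 · B · max L 0 · min R +∞ -> 1
2 of 15 · BR · max L 0 · min R 1 -> 1/2
3 of 15 · BRB · max L 1/2 · min R 1 -> 3/4
4 of 15 · BRBR · max L 1/2 · min R 3/4 -> 5/8
5 of 15 · BRBRB · max L 5/8 · min R 3/4 -> 11/16
6 of 15 · BRBRBR · max L 5/8 · min R 11/16 -> 21/32
7 of 15 · BRBRBRR · max L 5/8 · min R 21/32 -> 41/64
8 of 15 · BRBRBRRR · max L 5/8 · min R 41/64 -> 81/128
9 of 15 · BRBRBRRRB · max L 81/128 · min R 41/64 -> 163/256
10 of 15 · BRBRBRRRBB · max L 163/256 · min R 41/64 -> 327/512
11 of 15 · BRBRBRRRBBR · max L 163/256 · min R 327/512 -> 653/1024
12 of 15 · BRBRBRRRBBRR · max L 163/256 · min R 653/1024 -> 1305/2048
13 of 15 · BRBRBRRRBBRRB · max L 1305/2048 · min R 653/1024 -> 2611/4096
14 of 15 · BRBRBRRRBBRRBB · max L 2611/4096 · min R 653/1024 -> 5223/8192
15 of 15 · BRBRBRRRBBRRBBR · max L 2611/4096 · min R 5223/8192 -> 10445/16384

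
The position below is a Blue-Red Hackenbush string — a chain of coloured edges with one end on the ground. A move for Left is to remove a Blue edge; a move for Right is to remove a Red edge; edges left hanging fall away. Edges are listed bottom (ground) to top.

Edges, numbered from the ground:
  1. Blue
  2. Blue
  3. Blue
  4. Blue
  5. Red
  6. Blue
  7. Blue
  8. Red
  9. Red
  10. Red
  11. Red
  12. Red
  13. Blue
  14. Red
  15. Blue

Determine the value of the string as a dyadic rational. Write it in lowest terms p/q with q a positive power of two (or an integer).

B: Left { 0 }, Right { · } => simplest 1
BB: Left { 0 1 }, Right { · } => simplest 2
BBB: Left { 0 1 2 }, Right { · } => simplest 3
BBBB: Left { 0 1 2 3 }, Right { · } => simplest 4
BBBBR: Left { 0 1 2 3 }, Right { 4 } => simplest 7/2
BBBBRB: Left { 0 1 2 3 7/2 }, Right { 4 } => simplest 15/4
BBBBRBB: Left { 0 1 2 3 7/2 15/4 }, Right { 4 } => simplest 31/8
BBBBRBBR: Left { 0 1 2 3 7/2 15/4 }, Right { 31/8 4 } => simplest 61/16
BBBBRBBRR: Left { 0 1 2 3 7/2 15/4 }, Right { 61/16 31/8 4 } => simplest 121/32
BBBBRBBRRR: Left { 0 1 2 3 7/2 15/4 }, Right { 121/32 61/16 31/8 4 } => simplest 241/64
BBBBRBBRRRR: Left { 0 1 2 3 7/2 15/4 }, Right { 241/64 121/32 61/16 31/8 4 } => simplest 481/128
BBBBRBBRRRRR: Left { 0 1 2 3 7/2 15/4 }, Right { 481/128 241/64 121/32 61/16 31/8 4 } => simplest 961/256
BBBBRBBRRRRRB: Left { 0 1 2 3 7/2 15/4 961/256 }, Right { 481/128 241/64 121/32 61/16 31/8 4 } => simplest 1923/512
BBBBRBBRRRRRBR: Left { 0 1 2 3 7/2 15/4 961/256 }, Right { 1923/512 481/128 241/64 121/32 61/16 31/8 4 } => simplest 3845/1024
BBBBRBBRRRRRBRB: Left { 0 1 2 3 7/2 15/4 961/256 3845/1024 }, Right { 1923/512 481/128 241/64 121/32 61/16 31/8 4 } => simplest 7691/2048

7691/2048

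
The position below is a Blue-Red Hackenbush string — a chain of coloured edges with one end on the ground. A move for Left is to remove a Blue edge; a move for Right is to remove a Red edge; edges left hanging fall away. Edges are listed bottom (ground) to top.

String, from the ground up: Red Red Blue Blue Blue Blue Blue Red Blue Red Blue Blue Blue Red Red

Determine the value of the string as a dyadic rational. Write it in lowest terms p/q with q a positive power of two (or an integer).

-8519/8192

Prefix values for Red Red Blue Blue Blue Blue Blue Red Blue Red Blue Blue Blue Red Red via {L|R} + simplicity:
1 of 15 · R · max L −∞ · min R 0 so -1
2 of 15 · RR · max L −∞ · min R -1 so -2
3 of 15 · RRB · max L -2 · min R -1 so -3/2
4 of 15 · RRBB · max L -3/2 · min R -1 so -5/4
5 of 15 · RRBBB · max L -5/4 · min R -1 so -9/8
6 of 15 · RRBBBB · max L -9/8 · min R -1 so -17/16
7 of 15 · RRBBBBB · max L -17/16 · min R -1 so -33/32
8 of 15 · RRBBBBBR · max L -17/16 · min R -33/32 so -67/64
9 of 15 · RRBBBBBRB · max L -67/64 · min R -33/32 so -133/128
10 of 15 · RRBBBBBRBR · max L -67/64 · min R -133/128 so -267/256
11 of 15 · RRBBBBBRBRB · max L -267/256 · min R -133/128 so -533/512
12 of 15 · RRBBBBBRBRBB · max L -533/512 · min R -133/128 so -1065/1024
13 of 15 · RRBBBBBRBRBBB · max L -1065/1024 · min R -133/128 so -2129/2048
14 of 15 · RRBBBBBRBRBBBR · max L -1065/1024 · min R -2129/2048 so -4259/4096
15 of 15 · RRBBBBBRBRBBBRR · max L -1065/1024 · min R -4259/4096 so -8519/8192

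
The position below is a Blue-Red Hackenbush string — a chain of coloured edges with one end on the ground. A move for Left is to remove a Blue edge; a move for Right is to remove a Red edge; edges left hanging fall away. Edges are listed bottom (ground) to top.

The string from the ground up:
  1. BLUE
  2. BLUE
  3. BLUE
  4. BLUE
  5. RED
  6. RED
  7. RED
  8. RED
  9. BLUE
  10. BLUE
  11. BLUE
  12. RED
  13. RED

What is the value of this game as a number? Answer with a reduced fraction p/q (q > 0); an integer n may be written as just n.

val_1 [B]  L=[0]  R=[·]  => 1
val_2 [BB]  L=[0; 1]  R=[·]  => 2
val_3 [BBB]  L=[0; 1; 2]  R=[·]  => 3
val_4 [BBBB]  L=[0; 1; 2; 3]  R=[·]  => 4
val_5 [BBBBR]  L=[0; 1; 2; 3]  R=[4]  => 7/2
val_6 [BBBBRR]  L=[0; 1; 2; 3]  R=[7/2; 4]  => 13/4
val_7 [BBBBRRR]  L=[0; 1; 2; 3]  R=[13/4; 7/2; 4]  => 25/8
val_8 [BBBBRRRR]  L=[0; 1; 2; 3]  R=[25/8; 13/4; 7/2; 4]  => 49/16
val_9 [BBBBRRRRB]  L=[0; 1; 2; 3; 49/16]  R=[25/8; 13/4; 7/2; 4]  => 99/32
val_10 [BBBBRRRRBB]  L=[0; 1; 2; 3; 49/16; 99/32]  R=[25/8; 13/4; 7/2; 4]  => 199/64
val_11 [BBBBRRRRBBB]  L=[0; 1; 2; 3; 49/16; 99/32; 199/64]  R=[25/8; 13/4; 7/2; 4]  => 399/128
val_12 [BBBBRRRRBBBR]  L=[0; 1; 2; 3; 49/16; 99/32; 199/64]  R=[399/128; 25/8; 13/4; 7/2; 4]  => 797/256
val_13 [BBBBRRRRBBBRR]  L=[0; 1; 2; 3; 49/16; 99/32; 199/64]  R=[797/256; 399/128; 25/8; 13/4; 7/2; 4]  => 1593/512

1593/512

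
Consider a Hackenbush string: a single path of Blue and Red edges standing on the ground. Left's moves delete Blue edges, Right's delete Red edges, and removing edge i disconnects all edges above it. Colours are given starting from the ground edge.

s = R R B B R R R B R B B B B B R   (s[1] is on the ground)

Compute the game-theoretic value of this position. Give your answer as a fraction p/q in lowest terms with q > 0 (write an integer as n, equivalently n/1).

-11907/8192

step 1: add R to get R; options L={ (no moves) } R={ 0 } => -1
step 2: add R to get RR; options L={ (no moves) } R={ -1, 0 } => -2
step 3: add B to get RRB; options L={ -2 } R={ -1, 0 } => -3/2
step 4: add B to get RRBB; options L={ -2, -3/2 } R={ -1, 0 } => -5/4
step 5: add R to get RRBBR; options L={ -2, -3/2 } R={ -5/4, -1, 0 } => -11/8
step 6: add R to get RRBBRR; options L={ -2, -3/2 } R={ -11/8, -5/4, -1, 0 } => -23/16
step 7: add R to get RRBBRRR; options L={ -2, -3/2 } R={ -23/16, -11/8, -5/4, -1, 0 } => -47/32
step 8: add B to get RRBBRRRB; options L={ -2, -3/2, -47/32 } R={ -23/16, -11/8, -5/4, -1, 0 } => -93/64
step 9: add R to get RRBBRRRBR; options L={ -2, -3/2, -47/32 } R={ -93/64, -23/16, -11/8, -5/4, -1, 0 } => -187/128
step 10: add B to get RRBBRRRBRB; options L={ -2, -3/2, -47/32, -187/128 } R={ -93/64, -23/16, -11/8, -5/4, -1, 0 } => -373/256
step 11: add B to get RRBBRRRBRBB; options L={ -2, -3/2, -47/32, -187/128, -373/256 } R={ -93/64, -23/16, -11/8, -5/4, -1, 0 } => -745/512
step 12: add B to get RRBBRRRBRBBB; options L={ -2, -3/2, -47/32, -187/128, -373/256, -745/512 } R={ -93/64, -23/16, -11/8, -5/4, -1, 0 } => -1489/1024
step 13: add B to get RRBBRRRBRBBBB; options L={ -2, -3/2, -47/32, -187/128, -373/256, -745/512, -1489/1024 } R={ -93/64, -23/16, -11/8, -5/4, -1, 0 } => -2977/2048
step 14: add B to get RRBBRRRBRBBBBB; options L={ -2, -3/2, -47/32, -187/128, -373/256, -745/512, -1489/1024, -2977/2048 } R={ -93/64, -23/16, -11/8, -5/4, -1, 0 } => -5953/4096
step 15: add R to get RRBBRRRBRBBBBBR; options L={ -2, -3/2, -47/32, -187/128, -373/256, -745/512, -1489/1024, -2977/2048 } R={ -5953/4096, -93/64, -23/16, -11/8, -5/4, -1, 0 } => -11907/8192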